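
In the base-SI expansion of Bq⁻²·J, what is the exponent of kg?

1

Bq = 1/s = s⁻¹ (activity is decays per second).
So Bq⁻² = s².
J = N·m (work = force × distance),
    = kg·m²·s⁻².
Combining: Bq⁻²·J = s² · (kg·m²·s⁻²) = kg·m².
The exponent of kg is 1.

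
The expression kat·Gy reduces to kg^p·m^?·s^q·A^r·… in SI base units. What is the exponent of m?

2

kat = s⁻¹·mol.
Gy = m²·s⁻².
Combining: kat·Gy = (s⁻¹·mol) · (m²·s⁻²) = m²·s⁻³·mol.
The exponent of m is 2.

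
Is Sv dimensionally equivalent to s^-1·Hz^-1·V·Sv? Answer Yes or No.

No

Left side:
  Sv = J/kg (equivalent dose = energy per mass),
      = m²·s⁻².
Right side:
  Hz = 1/s = s⁻¹ (frequency is cycles per second).
  So Hz⁻¹ = s.
  V = W/A (potential = power per current),
      = kg·m²·s⁻³·A⁻¹.
  Sv = J/kg (equivalent dose = energy per mass),
      = m²·s⁻².
  Combining: s⁻¹·Hz⁻¹·V·Sv = s⁻¹ · s · (kg·m²·s⁻³·A⁻¹) · (m²·s⁻²) = kg·m⁴·s⁻⁵·A⁻¹.
Left is m²·s⁻²; right is kg·m⁴·s⁻⁵·A⁻¹ — different.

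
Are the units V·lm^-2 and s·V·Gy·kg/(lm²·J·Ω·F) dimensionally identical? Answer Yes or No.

Yes

Left side:
  V = kg·m²·s⁻³·A⁻¹.
  lm = cd.
  So lm⁻² = cd⁻².
  Combining: V·lm⁻² = (kg·m²·s⁻³·A⁻¹) · cd⁻² = kg·m²·s⁻³·A⁻¹·cd⁻².
Right side:
  lm = cd.
  So lm⁻² = cd⁻².
  J = kg·m²·s⁻².
  So J⁻¹ = kg⁻¹·m⁻²·s².
  Ω = kg·m²·s⁻³·A⁻².
  So Ω⁻¹ = kg⁻¹·m⁻²·s³·A².
  F = kg⁻¹·m⁻²·s⁴·A².
  So F⁻¹ = kg·m²·s⁻⁴·A⁻².
  V = kg·m²·s⁻³·A⁻¹.
  Gy = m²·s⁻².
  Combining: s·lm⁻²·J⁻¹·Ω⁻¹·F⁻¹·V·Gy·kg = s · cd⁻² · (kg⁻¹·m⁻²·s²) · (kg⁻¹·m⁻²·s³·A²) · (kg·m²·s⁻⁴·A⁻²) · (kg·m²·s⁻³·A⁻¹) · (m²·s⁻²) · kg = kg·m²·s⁻³·A⁻¹·cd⁻².
Both reduce to kg·m²·s⁻³·A⁻¹·cd⁻².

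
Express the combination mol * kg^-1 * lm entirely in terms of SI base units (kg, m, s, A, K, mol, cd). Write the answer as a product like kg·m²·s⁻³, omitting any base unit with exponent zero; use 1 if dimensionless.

kg⁻¹·mol·cd

lm = cd·sr = cd (luminous flux; sr is dimensionless).
Combining: mol·kg⁻¹·lm = mol · kg⁻¹ · cd = kg⁻¹·mol·cd.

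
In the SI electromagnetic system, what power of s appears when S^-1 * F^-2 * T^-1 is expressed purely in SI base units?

-9

S = 1/Ω (conductance is reciprocal resistance),
    = kg⁻¹·m⁻²·s³·A².
So S⁻¹ = kg·m²·s⁻³·A⁻².
F = C/V (capacitance = charge per voltage),
    = A·s/(kg·m²·s⁻³·A⁻¹) (substituting C and V),
    = kg⁻¹·m⁻²·s⁴·A².
So F⁻² = kg²·m⁴·s⁻⁸·A⁻⁴.
T = Wb/m² (flux density = flux per area),
    = kg·s⁻²·A⁻¹.
So T⁻¹ = kg⁻¹·s²·A.
Combining: S⁻¹·F⁻²·T⁻¹ = (kg·m²·s⁻³·A⁻²) · (kg²·m⁴·s⁻⁸·A⁻⁴) · (kg⁻¹·s²·A) = kg²·m⁶·s⁻⁹·A⁻⁵.
The exponent of s is -9.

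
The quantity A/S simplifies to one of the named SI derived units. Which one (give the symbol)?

V

S = kg⁻¹·m⁻²·s³·A².
So S⁻¹ = kg·m²·s⁻³·A⁻².
Combining: S⁻¹·A = (kg·m²·s⁻³·A⁻²) · A = kg·m²·s⁻³·A⁻¹.
kg·m²·s⁻³·A⁻¹ is the base-SI form of the volt.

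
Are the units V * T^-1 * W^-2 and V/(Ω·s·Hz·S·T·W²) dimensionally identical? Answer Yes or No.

Yes

Left side:
  V = W/A (potential = power per current),
      = kg·m²·s⁻³·A⁻¹.
  T = Wb/m² (flux density = flux per area),
      = kg·s⁻²·A⁻¹.
  So T⁻¹ = kg⁻¹·s²·A.
  W = J/s (power = energy per time),
      = kg·m²·s⁻³.
  So W⁻² = kg⁻²·m⁻⁴·s⁶.
  Combining: V·T⁻¹·W⁻² = (kg·m²·s⁻³·A⁻¹) · (kg⁻¹·s²·A) · (kg⁻²·m⁻⁴·s⁶) = kg⁻²·m⁻²·s⁵.
Right side:
  Ω = V/A (resistance = voltage per current),
      = kg·m²·s⁻³·A⁻².
  So Ω⁻¹ = kg⁻¹·m⁻²·s³·A².
  V = W/A (potential = power per current),
      = kg·m²·s⁻³·A⁻¹.
  Hz = 1/s = s⁻¹ (frequency is cycles per second).
  So Hz⁻¹ = s.
  S = 1/Ω (conductance is reciprocal resistance),
      = kg⁻¹·m⁻²·s³·A².
  So S⁻¹ = kg·m²·s⁻³·A⁻².
  T = Wb/m² (flux density = flux per area),
      = kg·s⁻²·A⁻¹.
  So T⁻¹ = kg⁻¹·s²·A.
  W = J/s (power = energy per time),
      = kg·m²·s⁻³.
  So W⁻² = kg⁻²·m⁻⁴·s⁶.
  Combining: Ω⁻¹·V·s⁻¹·Hz⁻¹·S⁻¹·T⁻¹·W⁻² = (kg⁻¹·m⁻²·s³·A²) · (kg·m²·s⁻³·A⁻¹) · s⁻¹ · s · (kg·m²·s⁻³·A⁻²) · (kg⁻¹·s²·A) · (kg⁻²·m⁻⁴·s⁶) = kg⁻²·m⁻²·s⁵.
Both reduce to kg⁻²·m⁻²·s⁵.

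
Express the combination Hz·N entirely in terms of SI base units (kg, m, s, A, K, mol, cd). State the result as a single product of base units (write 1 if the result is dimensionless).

Hz = 1/s = s⁻¹ (frequency is cycles per second).
N = kg·m/s² = kg·m·s⁻² (force = mass × acceleration).
Combining: Hz·N = s⁻¹ · (kg·m·s⁻²) = kg·m·s⁻³.

kg·m·s⁻³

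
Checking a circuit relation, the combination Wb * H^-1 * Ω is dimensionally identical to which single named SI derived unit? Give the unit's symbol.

Wb = V·s (flux: a volt is a weber per second),
    = kg·m²·s⁻²·A⁻¹.
H = Wb/A (inductance = flux per current),
    = kg·m²·s⁻²·A⁻².
So H⁻¹ = kg⁻¹·m⁻²·s²·A².
Ω = V/A (resistance = voltage per current),
    = kg·m²·s⁻³·A⁻².
Combining: Wb·H⁻¹·Ω = (kg·m²·s⁻²·A⁻¹) · (kg⁻¹·m⁻²·s²·A²) · (kg·m²·s⁻³·A⁻²) = kg·m²·s⁻³·A⁻¹.
kg·m²·s⁻³·A⁻¹ is the base-SI form of the volt.

V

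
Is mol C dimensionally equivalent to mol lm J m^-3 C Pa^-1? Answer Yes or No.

Left side:
  C = A·s = s·A (charge = current × time).
  Combining: mol·C = mol · (s·A) = s·A·mol.
Right side:
  lm = cd.
  J = kg·m²·s⁻².
  C = s·A.
  Pa = kg·m⁻¹·s⁻².
  So Pa⁻¹ = kg⁻¹·m·s².
  Combining: mol·lm·J·m⁻³·C·Pa⁻¹ = mol · cd · (kg·m²·s⁻²) · m⁻³ · (s·A) · (kg⁻¹·m·s²) = s·A·mol·cd.
Left is s·A·mol; right is s·A·mol·cd — different.

No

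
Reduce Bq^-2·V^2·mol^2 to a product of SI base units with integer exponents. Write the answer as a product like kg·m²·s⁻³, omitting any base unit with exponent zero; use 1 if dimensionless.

kg²·m⁴·s⁻⁴·A⁻²·mol²

Bq = 1/s = s⁻¹ (activity is decays per second).
So Bq⁻² = s².
V = W/A (potential = power per current),
    = kg·m²·s⁻³·A⁻¹.
So V² = kg²·m⁴·s⁻⁶·A⁻².
Combining: Bq⁻²·V²·mol² = s² · (kg²·m⁴·s⁻⁶·A⁻²) · mol² = kg²·m⁴·s⁻⁴·A⁻²·mol².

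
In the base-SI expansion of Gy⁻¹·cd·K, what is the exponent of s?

2

Gy = m²·s⁻².
So Gy⁻¹ = m⁻²·s².
Combining: Gy⁻¹·cd·K = (m⁻²·s²) · cd · K = m⁻²·s²·K·cd.
The exponent of s is 2.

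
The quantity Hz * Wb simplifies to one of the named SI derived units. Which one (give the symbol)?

V

Hz = 1/s = s⁻¹ (frequency is cycles per second).
Wb = V·s (flux: a volt is a weber per second),
    = kg·m²·s⁻²·A⁻¹.
Combining: Hz·Wb = s⁻¹ · (kg·m²·s⁻²·A⁻¹) = kg·m²·s⁻³·A⁻¹.
kg·m²·s⁻³·A⁻¹ is the base-SI form of the volt.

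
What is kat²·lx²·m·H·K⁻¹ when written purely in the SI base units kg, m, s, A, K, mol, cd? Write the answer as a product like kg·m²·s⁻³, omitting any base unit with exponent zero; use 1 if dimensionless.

kat = s⁻¹·mol.
So kat² = s⁻²·mol².
lx = m⁻²·cd.
So lx² = m⁻⁴·cd².
H = kg·m²·s⁻²·A⁻².
Combining: kat²·lx²·m·H·K⁻¹ = (s⁻²·mol²) · (m⁻⁴·cd²) · m · (kg·m²·s⁻²·A⁻²) · K⁻¹ = kg·m⁻¹·s⁻⁴·A⁻²·K⁻¹·mol²·cd².

kg·m⁻¹·s⁻⁴·A⁻²·K⁻¹·mol²·cd²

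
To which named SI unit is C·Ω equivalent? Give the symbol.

Wb

C = A·s = s·A (charge = current × time).
Ω = V/A (resistance = voltage per current),
    = kg·m²·s⁻³·A⁻².
Combining: C·Ω = (s·A) · (kg·m²·s⁻³·A⁻²) = kg·m²·s⁻²·A⁻¹.
kg·m²·s⁻²·A⁻¹ is the base-SI form of the weber.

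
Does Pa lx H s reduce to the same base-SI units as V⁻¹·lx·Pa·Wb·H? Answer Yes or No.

Left side:
  Pa = N/m² (pressure = force per area),
      = kg·m⁻¹·s⁻².
  lx = lm/m² (illuminance = luminous flux per area),
      = m⁻²·cd.
  H = Wb/A (inductance = flux per current),
      = kg·m²·s⁻²·A⁻².
  Combining: Pa·lx·H·s = (kg·m⁻¹·s⁻²) · (m⁻²·cd) · (kg·m²·s⁻²·A⁻²) · s = kg²·m⁻¹·s⁻³·A⁻²·cd.
Right side:
  V = W/A (potential = power per current),
      = kg·m²·s⁻³·A⁻¹.
  So V⁻¹ = kg⁻¹·m⁻²·s³·A.
  lx = lm/m² (illuminance = luminous flux per area),
      = m⁻²·cd.
  Pa = N/m² (pressure = force per area),
      = kg·m⁻¹·s⁻².
  Wb = V·s (flux: a volt is a weber per second),
      = kg·m²·s⁻²·A⁻¹.
  H = Wb/A (inductance = flux per current),
      = kg·m²·s⁻²·A⁻².
  Combining: V⁻¹·lx·Pa·Wb·H = (kg⁻¹·m⁻²·s³·A) · (m⁻²·cd) · (kg·m⁻¹·s⁻²) · (kg·m²·s⁻²·A⁻¹) · (kg·m²·s⁻²·A⁻²) = kg²·m⁻¹·s⁻³·A⁻²·cd.
Both reduce to kg²·m⁻¹·s⁻³·A⁻²·cd.

Yes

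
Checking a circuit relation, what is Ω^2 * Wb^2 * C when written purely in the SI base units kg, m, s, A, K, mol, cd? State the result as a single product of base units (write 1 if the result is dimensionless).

Ω = kg·m²·s⁻³·A⁻².
So Ω² = kg²·m⁴·s⁻⁶·A⁻⁴.
Wb = kg·m²·s⁻²·A⁻¹.
So Wb² = kg²·m⁴·s⁻⁴·A⁻².
C = s·A.
Combining: Ω²·Wb²·C = (kg²·m⁴·s⁻⁶·A⁻⁴) · (kg²·m⁴·s⁻⁴·A⁻²) · (s·A) = kg⁴·m⁸·s⁻⁹·A⁻⁵.

kg⁴·m⁸·s⁻⁹·A⁻⁵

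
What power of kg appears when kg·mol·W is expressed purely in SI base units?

W = J/s (power = energy per time),
    = kg·m²·s⁻³.
Combining: kg·mol·W = kg · mol · (kg·m²·s⁻³) = kg²·m²·s⁻³·mol.
The exponent of kg is 2.

2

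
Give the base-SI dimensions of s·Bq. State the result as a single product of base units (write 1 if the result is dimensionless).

Bq = s⁻¹.
Combining: s·Bq = s · s⁻¹ = 1.

1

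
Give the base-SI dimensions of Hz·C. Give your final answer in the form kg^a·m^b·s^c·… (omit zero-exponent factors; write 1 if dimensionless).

Hz = s⁻¹.
C = s·A.
Combining: Hz·C = s⁻¹ · (s·A) = A.

A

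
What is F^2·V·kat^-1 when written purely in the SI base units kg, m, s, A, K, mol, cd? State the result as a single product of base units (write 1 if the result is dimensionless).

F = kg⁻¹·m⁻²·s⁴·A².
So F² = kg⁻²·m⁻⁴·s⁸·A⁴.
V = kg·m²·s⁻³·A⁻¹.
kat = s⁻¹·mol.
So kat⁻¹ = s·mol⁻¹.
Combining: F²·V·kat⁻¹ = (kg⁻²·m⁻⁴·s⁸·A⁴) · (kg·m²·s⁻³·A⁻¹) · (s·mol⁻¹) = kg⁻¹·m⁻²·s⁶·A³·mol⁻¹.

kg⁻¹·m⁻²·s⁶·A³·mol⁻¹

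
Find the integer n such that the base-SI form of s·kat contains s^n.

kat = mol/s = s⁻¹·mol (catalytic activity).
Combining: s·kat = s · (s⁻¹·mol) = mol.
The exponent of s is 0.

0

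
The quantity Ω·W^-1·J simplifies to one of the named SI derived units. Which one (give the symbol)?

Ω = V/A (resistance = voltage per current),
    = kg·m²·s⁻³·A⁻².
W = J/s (power = energy per time),
    = kg·m²·s⁻³.
So W⁻¹ = kg⁻¹·m⁻²·s³.
J = N·m (work = force × distance),
    = kg·m²·s⁻².
Combining: Ω·W⁻¹·J = (kg·m²·s⁻³·A⁻²) · (kg⁻¹·m⁻²·s³) · (kg·m²·s⁻²) = kg·m²·s⁻²·A⁻².
kg·m²·s⁻²·A⁻² is the base-SI form of the henry.

H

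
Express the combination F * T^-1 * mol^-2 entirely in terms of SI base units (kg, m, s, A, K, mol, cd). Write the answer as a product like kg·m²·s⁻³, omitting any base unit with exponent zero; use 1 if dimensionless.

F = kg⁻¹·m⁻²·s⁴·A².
T = kg·s⁻²·A⁻¹.
So T⁻¹ = kg⁻¹·s²·A.
Combining: F·T⁻¹·mol⁻² = (kg⁻¹·m⁻²·s⁴·A²) · (kg⁻¹·s²·A) · mol⁻² = kg⁻²·m⁻²·s⁶·A³·mol⁻².

kg⁻²·m⁻²·s⁶·A³·mol⁻²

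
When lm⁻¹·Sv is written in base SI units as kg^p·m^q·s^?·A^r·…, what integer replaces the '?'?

lm = cd.
So lm⁻¹ = cd⁻¹.
Sv = m²·s⁻².
Combining: lm⁻¹·Sv = cd⁻¹ · (m²·s⁻²) = m²·s⁻²·cd⁻¹.
The exponent of s is -2.

-2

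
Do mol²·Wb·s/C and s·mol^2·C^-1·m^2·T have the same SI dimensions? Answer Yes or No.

Left side:
  Wb = V·s (flux: a volt is a weber per second),
      = kg·m²·s⁻²·A⁻¹.
  C = A·s = s·A (charge = current × time).
  So C⁻¹ = s⁻¹·A⁻¹.
  Combining: mol²·Wb·C⁻¹·s = mol² · (kg·m²·s⁻²·A⁻¹) · (s⁻¹·A⁻¹) · s = kg·m²·s⁻²·A⁻²·mol².
Right side:
  C = A·s = s·A (charge = current × time).
  So C⁻¹ = s⁻¹·A⁻¹.
  T = Wb/m² (flux density = flux per area),
      = kg·s⁻²·A⁻¹.
  Combining: s·mol²·C⁻¹·m²·T = s · mol² · (s⁻¹·A⁻¹) · m² · (kg·s⁻²·A⁻¹) = kg·m²·s⁻²·A⁻²·mol².
Both reduce to kg·m²·s⁻²·A⁻²·mol².

Yes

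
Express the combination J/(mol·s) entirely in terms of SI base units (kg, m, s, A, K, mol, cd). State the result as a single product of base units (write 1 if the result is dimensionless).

kg·m²·s⁻³·mol⁻¹

J = kg·m²·s⁻².
Combining: mol⁻¹·s⁻¹·J = mol⁻¹ · s⁻¹ · (kg·m²·s⁻²) = kg·m²·s⁻³·mol⁻¹.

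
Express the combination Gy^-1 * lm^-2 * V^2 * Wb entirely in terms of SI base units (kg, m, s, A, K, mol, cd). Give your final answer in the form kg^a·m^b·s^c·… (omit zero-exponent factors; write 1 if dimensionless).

kg³·m⁴·s⁻⁶·A⁻³·cd⁻²

Gy = m²·s⁻².
So Gy⁻¹ = m⁻²·s².
lm = cd.
So lm⁻² = cd⁻².
V = kg·m²·s⁻³·A⁻¹.
So V² = kg²·m⁴·s⁻⁶·A⁻².
Wb = kg·m²·s⁻²·A⁻¹.
Combining: Gy⁻¹·lm⁻²·V²·Wb = (m⁻²·s²) · cd⁻² · (kg²·m⁴·s⁻⁶·A⁻²) · (kg·m²·s⁻²·A⁻¹) = kg³·m⁴·s⁻⁶·A⁻³·cd⁻².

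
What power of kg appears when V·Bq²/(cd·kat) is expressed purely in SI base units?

V = W/A (potential = power per current),
    = kg·m²·s⁻³·A⁻¹.
kat = mol/s = s⁻¹·mol (catalytic activity).
So kat⁻¹ = s·mol⁻¹.
Bq = 1/s = s⁻¹ (activity is decays per second).
So Bq² = s⁻².
Combining: V·cd⁻¹·kat⁻¹·Bq² = (kg·m²·s⁻³·A⁻¹) · cd⁻¹ · (s·mol⁻¹) · s⁻² = kg·m²·s⁻⁴·A⁻¹·mol⁻¹·cd⁻¹.
The exponent of kg is 1.

1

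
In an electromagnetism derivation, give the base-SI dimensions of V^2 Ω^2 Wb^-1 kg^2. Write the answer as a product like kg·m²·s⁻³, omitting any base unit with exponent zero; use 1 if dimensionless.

V = kg·m²·s⁻³·A⁻¹.
So V² = kg²·m⁴·s⁻⁶·A⁻².
Ω = kg·m²·s⁻³·A⁻².
So Ω² = kg²·m⁴·s⁻⁶·A⁻⁴.
Wb = kg·m²·s⁻²·A⁻¹.
So Wb⁻¹ = kg⁻¹·m⁻²·s²·A.
Combining: V²·Ω²·Wb⁻¹·kg² = (kg²·m⁴·s⁻⁶·A⁻²) · (kg²·m⁴·s⁻⁶·A⁻⁴) · (kg⁻¹·m⁻²·s²·A) · kg² = kg⁵·m⁶·s⁻¹⁰·A⁻⁵.

kg⁵·m⁶·s⁻¹⁰·A⁻⁵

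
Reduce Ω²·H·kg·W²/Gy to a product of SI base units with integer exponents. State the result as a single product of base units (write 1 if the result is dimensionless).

Ω = V/A (resistance = voltage per current),
    = kg·m²·s⁻³·A⁻².
So Ω² = kg²·m⁴·s⁻⁶·A⁻⁴.
H = Wb/A (inductance = flux per current),
    = kg·m²·s⁻²·A⁻².
Gy = J/kg (absorbed dose = energy per mass),
    = m²·s⁻².
So Gy⁻¹ = m⁻²·s².
W = J/s (power = energy per time),
    = kg·m²·s⁻³.
So W² = kg²·m⁴·s⁻⁶.
Combining: Ω²·H·kg·Gy⁻¹·W² = (kg²·m⁴·s⁻⁶·A⁻⁴) · (kg·m²·s⁻²·A⁻²) · kg · (m⁻²·s²) · (kg²·m⁴·s⁻⁶) = kg⁶·m⁸·s⁻¹²·A⁻⁶.

kg⁶·m⁸·s⁻¹²·A⁻⁶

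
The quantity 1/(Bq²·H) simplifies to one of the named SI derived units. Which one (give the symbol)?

Bq = s⁻¹.
So Bq⁻² = s².
H = kg·m²·s⁻²·A⁻².
So H⁻¹ = kg⁻¹·m⁻²·s²·A².
Combining: Bq⁻²·H⁻¹ = s² · (kg⁻¹·m⁻²·s²·A²) = kg⁻¹·m⁻²·s⁴·A².
kg⁻¹·m⁻²·s⁴·A² is the base-SI form of the farad.

F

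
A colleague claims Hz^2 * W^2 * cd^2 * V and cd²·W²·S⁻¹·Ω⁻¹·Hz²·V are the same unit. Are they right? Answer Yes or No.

Left side:
  Hz = s⁻¹.
  So Hz² = s⁻².
  W = kg·m²·s⁻³.
  So W² = kg²·m⁴·s⁻⁶.
  V = kg·m²·s⁻³·A⁻¹.
  Combining: Hz²·W²·cd²·V = s⁻² · (kg²·m⁴·s⁻⁶) · cd² · (kg·m²·s⁻³·A⁻¹) = kg³·m⁶·s⁻¹¹·A⁻¹·cd².
Right side:
  W = J/s (power = energy per time),
      = kg·m²·s⁻³.
  So W² = kg²·m⁴·s⁻⁶.
  S = 1/Ω (conductance is reciprocal resistance),
      = kg⁻¹·m⁻²·s³·A².
  So S⁻¹ = kg·m²·s⁻³·A⁻².
  Ω = V/A (resistance = voltage per current),
      = kg·m²·s⁻³·A⁻².
  So Ω⁻¹ = kg⁻¹·m⁻²·s³·A².
  Hz = 1/s = s⁻¹ (frequency is cycles per second).
  So Hz² = s⁻².
  V = W/A (potential = power per current),
      = kg·m²·s⁻³·A⁻¹.
  Combining: cd²·W²·S⁻¹·Ω⁻¹·Hz²·V = cd² · (kg²·m⁴·s⁻⁶) · (kg·m²·s⁻³·A⁻²) · (kg⁻¹·m⁻²·s³·A²) · s⁻² · (kg·m²·s⁻³·A⁻¹) = kg³·m⁶·s⁻¹¹·A⁻¹·cd².
Both reduce to kg³·m⁶·s⁻¹¹·A⁻¹·cd².

Yes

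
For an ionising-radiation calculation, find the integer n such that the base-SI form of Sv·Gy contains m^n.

4

Sv = J/kg (equivalent dose = energy per mass),
    = m²·s⁻².
Gy = J/kg (absorbed dose = energy per mass),
    = m²·s⁻².
Combining: Sv·Gy = (m²·s⁻²) · (m²·s⁻²) = m⁴·s⁻⁴.
The exponent of m is 4.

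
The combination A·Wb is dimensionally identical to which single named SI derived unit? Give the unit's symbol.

J

Wb = kg·m²·s⁻²·A⁻¹.
Combining: A·Wb = A · (kg·m²·s⁻²·A⁻¹) = kg·m²·s⁻².
kg·m²·s⁻² is the base-SI form of the joule.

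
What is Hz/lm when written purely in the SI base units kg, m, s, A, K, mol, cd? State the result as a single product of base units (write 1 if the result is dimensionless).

lm = cd·sr = cd (luminous flux; sr is dimensionless).
So lm⁻¹ = cd⁻¹.
Hz = 1/s = s⁻¹ (frequency is cycles per second).
Combining: lm⁻¹·Hz = cd⁻¹ · s⁻¹ = s⁻¹·cd⁻¹.

s⁻¹·cd⁻¹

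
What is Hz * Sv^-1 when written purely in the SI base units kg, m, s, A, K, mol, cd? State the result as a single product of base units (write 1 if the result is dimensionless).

m⁻²·s

Hz = 1/s = s⁻¹ (frequency is cycles per second).
Sv = J/kg (equivalent dose = energy per mass),
    = m²·s⁻².
So Sv⁻¹ = m⁻²·s².
Combining: Hz·Sv⁻¹ = s⁻¹ · (m⁻²·s²) = m⁻²·s.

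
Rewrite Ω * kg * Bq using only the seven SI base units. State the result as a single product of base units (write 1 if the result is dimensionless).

kg²·m²·s⁻⁴·A⁻²

Ω = V/A (resistance = voltage per current),
    = kg·m²·s⁻³·A⁻².
Bq = 1/s = s⁻¹ (activity is decays per second).
Combining: Ω·kg·Bq = (kg·m²·s⁻³·A⁻²) · kg · s⁻¹ = kg²·m²·s⁻⁴·A⁻².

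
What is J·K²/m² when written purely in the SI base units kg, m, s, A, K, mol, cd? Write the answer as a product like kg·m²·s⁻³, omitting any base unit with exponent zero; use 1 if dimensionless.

kg·s⁻²·K²

J = N·m (work = force × distance),
    = kg·m²·s⁻².
Combining: J·m⁻²·K² = (kg·m²·s⁻²) · m⁻² · K² = kg·s⁻²·K².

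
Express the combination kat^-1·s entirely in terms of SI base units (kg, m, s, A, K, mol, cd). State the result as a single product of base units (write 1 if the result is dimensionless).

s²·mol⁻¹

kat = mol/s = s⁻¹·mol (catalytic activity).
So kat⁻¹ = s·mol⁻¹.
Combining: kat⁻¹·s = (s·mol⁻¹) · s = s²·mol⁻¹.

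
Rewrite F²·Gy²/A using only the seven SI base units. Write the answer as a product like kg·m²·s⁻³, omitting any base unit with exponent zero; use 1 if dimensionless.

F = kg⁻¹·m⁻²·s⁴·A².
So F² = kg⁻²·m⁻⁴·s⁸·A⁴.
Gy = m²·s⁻².
So Gy² = m⁴·s⁻⁴.
Combining: F²·Gy²·A⁻¹ = (kg⁻²·m⁻⁴·s⁸·A⁴) · (m⁴·s⁻⁴) · A⁻¹ = kg⁻²·s⁴·A³.

kg⁻²·s⁴·A³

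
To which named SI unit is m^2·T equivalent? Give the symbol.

T = Wb/m² (flux density = flux per area),
    = kg·s⁻²·A⁻¹.
Combining: m²·T = m² · (kg·s⁻²·A⁻¹) = kg·m²·s⁻²·A⁻¹.
kg·m²·s⁻²·A⁻¹ is the base-SI form of the weber.

Wb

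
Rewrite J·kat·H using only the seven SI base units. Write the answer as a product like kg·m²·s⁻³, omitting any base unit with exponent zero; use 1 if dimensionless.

J = N·m (work = force × distance),
    = kg·m²·s⁻².
kat = mol/s = s⁻¹·mol (catalytic activity).
H = Wb/A (inductance = flux per current),
    = kg·m²·s⁻²·A⁻².
Combining: J·kat·H = (kg·m²·s⁻²) · (s⁻¹·mol) · (kg·m²·s⁻²·A⁻²) = kg²·m⁴·s⁻⁵·A⁻²·mol.

kg²·m⁴·s⁻⁵·A⁻²·mol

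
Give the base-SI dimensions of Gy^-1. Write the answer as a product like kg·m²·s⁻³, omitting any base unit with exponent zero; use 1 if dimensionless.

Gy = m²·s⁻².
So Gy⁻¹ = m⁻²·s².

m⁻²·s²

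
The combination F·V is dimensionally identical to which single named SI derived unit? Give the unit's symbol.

C

F = C/V (capacitance = charge per voltage),
    = A·s/(kg·m²·s⁻³·A⁻¹) (substituting C and V),
    = kg⁻¹·m⁻²·s⁴·A².
V = W/A (potential = power per current),
    = kg·m²·s⁻³·A⁻¹.
Combining: F·V = (kg⁻¹·m⁻²·s⁴·A²) · (kg·m²·s⁻³·A⁻¹) = s·A.
s·A is the base-SI form of the coulomb.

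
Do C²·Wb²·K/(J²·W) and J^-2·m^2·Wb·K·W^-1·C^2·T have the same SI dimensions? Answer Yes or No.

Yes

Left side:
  J = kg·m²·s⁻².
  So J⁻² = kg⁻²·m⁻⁴·s⁴.
  C = s·A.
  So C² = s²·A².
  Wb = kg·m²·s⁻²·A⁻¹.
  So Wb² = kg²·m⁴·s⁻⁴·A⁻².
  W = kg·m²·s⁻³.
  So W⁻¹ = kg⁻¹·m⁻²·s³.
  Combining: J⁻²·C²·Wb²·W⁻¹·K = (kg⁻²·m⁻⁴·s⁴) · (s²·A²) · (kg²·m⁴·s⁻⁴·A⁻²) · (kg⁻¹·m⁻²·s³) · K = kg⁻¹·m⁻²·s⁵·K.
Right side:
  J = kg·m²·s⁻².
  So J⁻² = kg⁻²·m⁻⁴·s⁴.
  Wb = kg·m²·s⁻²·A⁻¹.
  W = kg·m²·s⁻³.
  So W⁻¹ = kg⁻¹·m⁻²·s³.
  C = s·A.
  So C² = s²·A².
  T = kg·s⁻²·A⁻¹.
  Combining: J⁻²·m²·Wb·K·W⁻¹·C²·T = (kg⁻²·m⁻⁴·s⁴) · m² · (kg·m²·s⁻²·A⁻¹) · K · (kg⁻¹·m⁻²·s³) · (s²·A²) · (kg·s⁻²·A⁻¹) = kg⁻¹·m⁻²·s⁵·K.
Both reduce to kg⁻¹·m⁻²·s⁵·K.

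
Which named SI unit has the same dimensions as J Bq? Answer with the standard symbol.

J = kg·m²·s⁻².
Bq = s⁻¹.
Combining: J·Bq = (kg·m²·s⁻²) · s⁻¹ = kg·m²·s⁻³.
kg·m²·s⁻³ is the base-SI form of the watt.

W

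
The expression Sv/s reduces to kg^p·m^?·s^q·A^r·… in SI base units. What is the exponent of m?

Sv = J/kg (equivalent dose = energy per mass),
    = m²·s⁻².
Combining: s⁻¹·Sv = s⁻¹ · (m²·s⁻²) = m²·s⁻³.
The exponent of m is 2.

2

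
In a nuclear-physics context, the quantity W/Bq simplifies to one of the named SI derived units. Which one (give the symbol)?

J

Bq = s⁻¹.
So Bq⁻¹ = s.
W = kg·m²·s⁻³.
Combining: Bq⁻¹·W = s · (kg·m²·s⁻³) = kg·m²·s⁻².
kg·m²·s⁻² is the base-SI form of the joule.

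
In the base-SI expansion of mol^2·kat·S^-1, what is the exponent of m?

kat = s⁻¹·mol.
S = kg⁻¹·m⁻²·s³·A².
So S⁻¹ = kg·m²·s⁻³·A⁻².
Combining: mol²·kat·S⁻¹ = mol² · (s⁻¹·mol) · (kg·m²·s⁻³·A⁻²) = kg·m²·s⁻⁴·A⁻²·mol³.
The exponent of m is 2.

2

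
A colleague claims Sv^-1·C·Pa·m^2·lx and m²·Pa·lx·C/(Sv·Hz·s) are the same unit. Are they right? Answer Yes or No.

Left side:
  Sv = m²·s⁻².
  So Sv⁻¹ = m⁻²·s².
  C = s·A.
  Pa = kg·m⁻¹·s⁻².
  lx = m⁻²·cd.
  Combining: Sv⁻¹·C·Pa·m²·lx = (m⁻²·s²) · (s·A) · (kg·m⁻¹·s⁻²) · m² · (m⁻²·cd) = kg·m⁻³·s·A·cd.
Right side:
  Sv = m²·s⁻².
  So Sv⁻¹ = m⁻²·s².
  Hz = s⁻¹.
  So Hz⁻¹ = s.
  Pa = kg·m⁻¹·s⁻².
  lx = m⁻²·cd.
  C = s·A.
  Combining: Sv⁻¹·Hz⁻¹·m²·s⁻¹·Pa·lx·C = (m⁻²·s²) · s · m² · s⁻¹ · (kg·m⁻¹·s⁻²) · (m⁻²·cd) · (s·A) = kg·m⁻³·s·A·cd.
Both reduce to kg·m⁻³·s·A·cd.

Yes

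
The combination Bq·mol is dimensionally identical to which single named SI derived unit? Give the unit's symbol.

Bq = 1/s = s⁻¹ (activity is decays per second).
Combining: Bq·mol = s⁻¹ · mol = s⁻¹·mol.
s⁻¹·mol is the base-SI form of the katal.

kat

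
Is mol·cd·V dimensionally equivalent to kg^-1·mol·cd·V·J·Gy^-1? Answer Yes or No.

Yes

Left side:
  V = W/A (potential = power per current),
      = kg·m²·s⁻³·A⁻¹.
  Combining: mol·cd·V = mol · cd · (kg·m²·s⁻³·A⁻¹) = kg·m²·s⁻³·A⁻¹·mol·cd.
Right side:
  V = W/A (potential = power per current),
      = kg·m²·s⁻³·A⁻¹.
  J = N·m (work = force × distance),
      = kg·m²·s⁻².
  Gy = J/kg (absorbed dose = energy per mass),
      = m²·s⁻².
  So Gy⁻¹ = m⁻²·s².
  Combining: kg⁻¹·mol·cd·V·J·Gy⁻¹ = kg⁻¹ · mol · cd · (kg·m²·s⁻³·A⁻¹) · (kg·m²·s⁻²) · (m⁻²·s²) = kg·m²·s⁻³·A⁻¹·mol·cd.
Both reduce to kg·m²·s⁻³·A⁻¹·mol·cd.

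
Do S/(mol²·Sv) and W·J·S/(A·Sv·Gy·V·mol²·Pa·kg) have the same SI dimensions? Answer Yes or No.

No

Left side:
  Sv = J/kg (equivalent dose = energy per mass),
      = m²·s⁻².
  So Sv⁻¹ = m⁻²·s².
  S = 1/Ω (conductance is reciprocal resistance),
      = kg⁻¹·m⁻²·s³·A².
  Combining: mol⁻²·Sv⁻¹·S = mol⁻² · (m⁻²·s²) · (kg⁻¹·m⁻²·s³·A²) = kg⁻¹·m⁻⁴·s⁵·A²·mol⁻².
Right side:
  W = J/s (power = energy per time),
      = kg·m²·s⁻³.
  J = N·m (work = force × distance),
      = kg·m²·s⁻².
  Sv = J/kg (equivalent dose = energy per mass),
      = m²·s⁻².
  So Sv⁻¹ = m⁻²·s².
  Gy = J/kg (absorbed dose = energy per mass),
      = m²·s⁻².
  So Gy⁻¹ = m⁻²·s².
  V = W/A (potential = power per current),
      = kg·m²·s⁻³·A⁻¹.
  So V⁻¹ = kg⁻¹·m⁻²·s³·A.
  Pa = N/m² (pressure = force per area),
      = kg·m⁻¹·s⁻².
  So Pa⁻¹ = kg⁻¹·m·s².
  S = 1/Ω (conductance is reciprocal resistance),
      = kg⁻¹·m⁻²·s³·A².
  Combining: A⁻¹·W·J·Sv⁻¹·Gy⁻¹·V⁻¹·mol⁻²·Pa⁻¹·kg⁻¹·S = A⁻¹ · (kg·m²·s⁻³) · (kg·m²·s⁻²) · (m⁻²·s²) · (m⁻²·s²) · (kg⁻¹·m⁻²·s³·A) · mol⁻² · (kg⁻¹·m·s²) · kg⁻¹ · (kg⁻¹·m⁻²·s³·A²) = kg⁻²·m⁻³·s⁷·A²·mol⁻².
Left is kg⁻¹·m⁻⁴·s⁵·A²·mol⁻²; right is kg⁻²·m⁻³·s⁷·A²·mol⁻² — different.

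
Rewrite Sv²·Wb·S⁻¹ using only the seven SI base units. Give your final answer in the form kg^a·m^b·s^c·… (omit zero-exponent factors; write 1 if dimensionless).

Sv = m²·s⁻².
So Sv² = m⁴·s⁻⁴.
Wb = kg·m²·s⁻²·A⁻¹.
S = kg⁻¹·m⁻²·s³·A².
So S⁻¹ = kg·m²·s⁻³·A⁻².
Combining: Sv²·Wb·S⁻¹ = (m⁴·s⁻⁴) · (kg·m²·s⁻²·A⁻¹) · (kg·m²·s⁻³·A⁻²) = kg²·m⁸·s⁻⁹·A⁻³.

kg²·m⁸·s⁻⁹·A⁻³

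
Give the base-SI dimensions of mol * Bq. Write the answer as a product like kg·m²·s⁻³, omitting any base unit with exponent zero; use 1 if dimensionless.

Bq = s⁻¹.
Combining: mol·Bq = mol · s⁻¹ = s⁻¹·mol.

s⁻¹·mol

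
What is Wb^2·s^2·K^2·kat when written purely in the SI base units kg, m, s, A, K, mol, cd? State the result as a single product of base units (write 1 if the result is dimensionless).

kg²·m⁴·s⁻³·A⁻²·K²·mol

Wb = V·s (flux: a volt is a weber per second),
    = kg·m²·s⁻²·A⁻¹.
So Wb² = kg²·m⁴·s⁻⁴·A⁻².
kat = mol/s = s⁻¹·mol (catalytic activity).
Combining: Wb²·s²·K²·kat = (kg²·m⁴·s⁻⁴·A⁻²) · s² · K² · (s⁻¹·mol) = kg²·m⁴·s⁻³·A⁻²·K²·mol.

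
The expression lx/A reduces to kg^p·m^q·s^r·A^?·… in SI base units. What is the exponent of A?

lx = lm/m² (illuminance = luminous flux per area),
    = m⁻²·cd.
Combining: A⁻¹·lx = A⁻¹ · (m⁻²·cd) = m⁻²·A⁻¹·cd.
The exponent of A is -1.

-1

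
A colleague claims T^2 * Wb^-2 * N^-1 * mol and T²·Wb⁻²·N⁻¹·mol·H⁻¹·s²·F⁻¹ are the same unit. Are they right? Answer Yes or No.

Left side:
  T = Wb/m² (flux density = flux per area),
      = kg·s⁻²·A⁻¹.
  So T² = kg²·s⁻⁴·A⁻².
  Wb = V·s (flux: a volt is a weber per second),
      = kg·m²·s⁻²·A⁻¹.
  So Wb⁻² = kg⁻²·m⁻⁴·s⁴·A².
  N = kg·m/s² = kg·m·s⁻² (force = mass × acceleration).
  So N⁻¹ = kg⁻¹·m⁻¹·s².
  Combining: T²·Wb⁻²·N⁻¹·mol = (kg²·s⁻⁴·A⁻²) · (kg⁻²·m⁻⁴·s⁴·A²) · (kg⁻¹·m⁻¹·s²) · mol = kg⁻¹·m⁻⁵·s²·mol.
Right side:
  T = Wb/m² (flux density = flux per area),
      = kg·s⁻²·A⁻¹.
  So T² = kg²·s⁻⁴·A⁻².
  Wb = V·s (flux: a volt is a weber per second),
      = kg·m²·s⁻²·A⁻¹.
  So Wb⁻² = kg⁻²·m⁻⁴·s⁴·A².
  N = kg·m/s² = kg·m·s⁻² (force = mass × acceleration).
  So N⁻¹ = kg⁻¹·m⁻¹·s².
  H = Wb/A (inductance = flux per current),
      = kg·m²·s⁻²·A⁻².
  So H⁻¹ = kg⁻¹·m⁻²·s²·A².
  F = C/V (capacitance = charge per voltage),
      = A·s/(kg·m²·s⁻³·A⁻¹) (substituting C and V),
      = kg⁻¹·m⁻²·s⁴·A².
  So F⁻¹ = kg·m²·s⁻⁴·A⁻².
  Combining: T²·Wb⁻²·N⁻¹·mol·H⁻¹·s²·F⁻¹ = (kg²·s⁻⁴·A⁻²) · (kg⁻²·m⁻⁴·s⁴·A²) · (kg⁻¹·m⁻¹·s²) · mol · (kg⁻¹·m⁻²·s²·A²) · s² · (kg·m²·s⁻⁴·A⁻²) = kg⁻¹·m⁻⁵·s²·mol.
Both reduce to kg⁻¹·m⁻⁵·s²·mol.

Yes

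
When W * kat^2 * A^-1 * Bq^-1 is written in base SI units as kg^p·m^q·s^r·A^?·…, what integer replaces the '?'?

-1

W = J/s (power = energy per time),
    = kg·m²·s⁻³.
kat = mol/s = s⁻¹·mol (catalytic activity).
So kat² = s⁻²·mol².
Bq = 1/s = s⁻¹ (activity is decays per second).
So Bq⁻¹ = s.
Combining: W·kat²·A⁻¹·Bq⁻¹ = (kg·m²·s⁻³) · (s⁻²·mol²) · A⁻¹ · s = kg·m²·s⁻⁴·A⁻¹·mol².
The exponent of A is -1.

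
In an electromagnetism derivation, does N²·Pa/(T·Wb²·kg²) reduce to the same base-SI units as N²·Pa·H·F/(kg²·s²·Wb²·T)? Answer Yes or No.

Left side:
  T = Wb/m² (flux density = flux per area),
      = kg·s⁻²·A⁻¹.
  So T⁻¹ = kg⁻¹·s²·A.
  N = kg·m/s² = kg·m·s⁻² (force = mass × acceleration).
  So N² = kg²·m²·s⁻⁴.
  Wb = V·s (flux: a volt is a weber per second),
      = kg·m²·s⁻²·A⁻¹.
  So Wb⁻² = kg⁻²·m⁻⁴·s⁴·A².
  Pa = N/m² (pressure = force per area),
      = kg·m⁻¹·s⁻².
  Combining: T⁻¹·N²·Wb⁻²·Pa·kg⁻² = (kg⁻¹·s²·A) · (kg²·m²·s⁻⁴) · (kg⁻²·m⁻⁴·s⁴·A²) · (kg·m⁻¹·s⁻²) · kg⁻² = kg⁻²·m⁻³·A³.
Right side:
  N = kg·m·s⁻².
  So N² = kg²·m²·s⁻⁴.
  Wb = kg·m²·s⁻²·A⁻¹.
  So Wb⁻² = kg⁻²·m⁻⁴·s⁴·A².
  Pa = kg·m⁻¹·s⁻².
  H = kg·m²·s⁻²·A⁻².
  T = kg·s⁻²·A⁻¹.
  So T⁻¹ = kg⁻¹·s²·A.
  F = kg⁻¹·m⁻²·s⁴·A².
  Combining: kg⁻²·N²·s⁻²·Wb⁻²·Pa·H·T⁻¹·F = kg⁻² · (kg²·m²·s⁻⁴) · s⁻² · (kg⁻²·m⁻⁴·s⁴·A²) · (kg·m⁻¹·s⁻²) · (kg·m²·s⁻²·A⁻²) · (kg⁻¹·s²·A) · (kg⁻¹·m⁻²·s⁴·A²) = kg⁻²·m⁻³·A³.
Both reduce to kg⁻²·m⁻³·A³.

Yes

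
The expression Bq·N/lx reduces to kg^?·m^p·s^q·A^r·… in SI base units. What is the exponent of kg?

1

Bq = 1/s = s⁻¹ (activity is decays per second).
N = kg·m/s² = kg·m·s⁻² (force = mass × acceleration).
lx = lm/m² (illuminance = luminous flux per area),
    = m⁻²·cd.
So lx⁻¹ = m²·cd⁻¹.
Combining: Bq·N·lx⁻¹ = s⁻¹ · (kg·m·s⁻²) · (m²·cd⁻¹) = kg·m³·s⁻³·cd⁻¹.
The exponent of kg is 1.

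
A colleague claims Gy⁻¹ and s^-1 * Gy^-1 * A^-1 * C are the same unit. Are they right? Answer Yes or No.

Left side:
  Gy = J/kg (absorbed dose = energy per mass),
      = m²·s⁻².
  So Gy⁻¹ = m⁻²·s².
Right side:
  Gy = m²·s⁻².
  So Gy⁻¹ = m⁻²·s².
  C = s·A.
  Combining: s⁻¹·Gy⁻¹·A⁻¹·C = s⁻¹ · (m⁻²·s²) · A⁻¹ · (s·A) = m⁻²·s².
Both reduce to m⁻²·s².

Yes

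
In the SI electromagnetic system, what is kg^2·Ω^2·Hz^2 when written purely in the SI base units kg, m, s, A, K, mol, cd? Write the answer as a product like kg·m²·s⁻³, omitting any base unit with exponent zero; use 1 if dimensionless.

Ω = kg·m²·s⁻³·A⁻².
So Ω² = kg²·m⁴·s⁻⁶·A⁻⁴.
Hz = s⁻¹.
So Hz² = s⁻².
Combining: kg²·Ω²·Hz² = kg² · (kg²·m⁴·s⁻⁶·A⁻⁴) · s⁻² = kg⁴·m⁴·s⁻⁸·A⁻⁴.

kg⁴·m⁴·s⁻⁸·A⁻⁴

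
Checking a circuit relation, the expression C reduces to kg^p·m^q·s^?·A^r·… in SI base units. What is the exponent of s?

1

C = A·s = s·A (charge = current × time).
The exponent of s is 1.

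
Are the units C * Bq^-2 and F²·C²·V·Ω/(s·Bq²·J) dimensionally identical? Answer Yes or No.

Left side:
  C = A·s = s·A (charge = current × time).
  Bq = 1/s = s⁻¹ (activity is decays per second).
  So Bq⁻² = s².
  Combining: C·Bq⁻² = (s·A) · s² = s³·A.
Right side:
  F = kg⁻¹·m⁻²·s⁴·A².
  So F² = kg⁻²·m⁻⁴·s⁸·A⁴.
  Bq = s⁻¹.
  So Bq⁻² = s².
  C = s·A.
  So C² = s²·A².
  J = kg·m²·s⁻².
  So J⁻¹ = kg⁻¹·m⁻²·s².
  V = kg·m²·s⁻³·A⁻¹.
  Ω = kg·m²·s⁻³·A⁻².
  Combining: F²·s⁻¹·Bq⁻²·C²·J⁻¹·V·Ω = (kg⁻²·m⁻⁴·s⁸·A⁴) · s⁻¹ · s² · (s²·A²) · (kg⁻¹·m⁻²·s²) · (kg·m²·s⁻³·A⁻¹) · (kg·m²·s⁻³·A⁻²) = kg⁻¹·m⁻²·s⁷·A³.
Left is s³·A; right is kg⁻¹·m⁻²·s⁷·A³ — different.

No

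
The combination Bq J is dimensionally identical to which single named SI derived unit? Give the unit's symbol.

W

Bq = 1/s = s⁻¹ (activity is decays per second).
J = N·m (work = force × distance),
    = kg·m²·s⁻².
Combining: Bq·J = s⁻¹ · (kg·m²·s⁻²) = kg·m²·s⁻³.
kg·m²·s⁻³ is the base-SI form of the watt.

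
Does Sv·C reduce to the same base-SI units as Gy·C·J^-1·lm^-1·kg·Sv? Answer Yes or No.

Left side:
  Sv = m²·s⁻².
  C = s·A.
  Combining: Sv·C = (m²·s⁻²) · (s·A) = m²·s⁻¹·A.
Right side:
  Gy = m²·s⁻².
  C = s·A.
  J = kg·m²·s⁻².
  So J⁻¹ = kg⁻¹·m⁻²·s².
  lm = cd.
  So lm⁻¹ = cd⁻¹.
  Sv = m²·s⁻².
  Combining: Gy·C·J⁻¹·lm⁻¹·kg·Sv = (m²·s⁻²) · (s·A) · (kg⁻¹·m⁻²·s²) · cd⁻¹ · kg · (m²·s⁻²) = m²·s⁻¹·A·cd⁻¹.
Left is m²·s⁻¹·A; right is m²·s⁻¹·A·cd⁻¹ — different.

No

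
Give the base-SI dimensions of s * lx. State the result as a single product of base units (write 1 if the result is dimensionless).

lx = m⁻²·cd.
Combining: s·lx = s · (m⁻²·cd) = m⁻²·s·cd.

m⁻²·s·cd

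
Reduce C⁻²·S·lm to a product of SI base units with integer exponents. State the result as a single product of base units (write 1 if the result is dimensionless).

kg⁻¹·m⁻²·s·cd

C = A·s = s·A (charge = current × time).
So C⁻² = s⁻²·A⁻².
S = 1/Ω (conductance is reciprocal resistance),
    = kg⁻¹·m⁻²·s³·A².
lm = cd·sr = cd (luminous flux; sr is dimensionless).
Combining: C⁻²·S·lm = (s⁻²·A⁻²) · (kg⁻¹·m⁻²·s³·A²) · cd = kg⁻¹·m⁻²·s·cd.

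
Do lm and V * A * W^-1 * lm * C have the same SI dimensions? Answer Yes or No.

No

Left side:
  lm = cd·sr = cd (luminous flux; sr is dimensionless).
Right side:
  V = W/A (potential = power per current),
      = kg·m²·s⁻³·A⁻¹.
  W = J/s (power = energy per time),
      = kg·m²·s⁻³.
  So W⁻¹ = kg⁻¹·m⁻²·s³.
  lm = cd·sr = cd (luminous flux; sr is dimensionless).
  C = A·s = s·A (charge = current × time).
  Combining: V·A·W⁻¹·lm·C = (kg·m²·s⁻³·A⁻¹) · A · (kg⁻¹·m⁻²·s³) · cd · (s·A) = s·A·cd.
Left is cd; right is s·A·cd — different.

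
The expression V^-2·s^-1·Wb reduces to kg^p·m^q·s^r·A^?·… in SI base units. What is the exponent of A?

1

V = W/A (potential = power per current),
    = kg·m²·s⁻³·A⁻¹.
So V⁻² = kg⁻²·m⁻⁴·s⁶·A².
Wb = V·s (flux: a volt is a weber per second),
    = kg·m²·s⁻²·A⁻¹.
Combining: V⁻²·s⁻¹·Wb = (kg⁻²·m⁻⁴·s⁶·A²) · s⁻¹ · (kg·m²·s⁻²·A⁻¹) = kg⁻¹·m⁻²·s³·A.
The exponent of A is 1.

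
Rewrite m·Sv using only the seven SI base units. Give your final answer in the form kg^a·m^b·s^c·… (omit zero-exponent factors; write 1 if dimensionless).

m³·s⁻²

Sv = m²·s⁻².
Combining: m·Sv = m · (m²·s⁻²) = m³·s⁻².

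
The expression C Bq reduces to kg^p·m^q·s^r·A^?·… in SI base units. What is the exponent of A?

1

C = A·s = s·A (charge = current × time).
Bq = 1/s = s⁻¹ (activity is decays per second).
Combining: C·Bq = (s·A) · s⁻¹ = A.
The exponent of A is 1.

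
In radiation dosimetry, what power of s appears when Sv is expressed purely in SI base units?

-2

Sv = m²·s⁻².
The exponent of s is -2.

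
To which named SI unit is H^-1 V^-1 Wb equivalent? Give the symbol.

S

H = Wb/A (inductance = flux per current),
    = kg·m²·s⁻²·A⁻².
So H⁻¹ = kg⁻¹·m⁻²·s²·A².
V = W/A (potential = power per current),
    = kg·m²·s⁻³·A⁻¹.
So V⁻¹ = kg⁻¹·m⁻²·s³·A.
Wb = V·s (flux: a volt is a weber per second),
    = kg·m²·s⁻²·A⁻¹.
Combining: H⁻¹·V⁻¹·Wb = (kg⁻¹·m⁻²·s²·A²) · (kg⁻¹·m⁻²·s³·A) · (kg·m²·s⁻²·A⁻¹) = kg⁻¹·m⁻²·s³·A².
kg⁻¹·m⁻²·s³·A² is the base-SI form of the siemens.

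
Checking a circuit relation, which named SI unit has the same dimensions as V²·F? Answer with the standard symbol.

V = W/A (potential = power per current),
    = kg·m²·s⁻³·A⁻¹.
So V² = kg²·m⁴·s⁻⁶·A⁻².
F = C/V (capacitance = charge per voltage),
    = A·s/(kg·m²·s⁻³·A⁻¹) (substituting C and V),
    = kg⁻¹·m⁻²·s⁴·A².
Combining: V²·F = (kg²·m⁴·s⁻⁶·A⁻²) · (kg⁻¹·m⁻²·s⁴·A²) = kg·m²·s⁻².
kg·m²·s⁻² is the base-SI form of the joule.

J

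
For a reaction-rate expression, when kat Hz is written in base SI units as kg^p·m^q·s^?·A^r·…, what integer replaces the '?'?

kat = mol/s = s⁻¹·mol (catalytic activity).
Hz = 1/s = s⁻¹ (frequency is cycles per second).
Combining: kat·Hz = (s⁻¹·mol) · s⁻¹ = s⁻²·mol.
The exponent of s is -2.

-2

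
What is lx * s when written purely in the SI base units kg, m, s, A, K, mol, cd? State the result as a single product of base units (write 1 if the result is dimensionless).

lx = lm/m² (illuminance = luminous flux per area),
    = m⁻²·cd.
Combining: lx·s = (m⁻²·cd) · s = m⁻²·s·cd.

m⁻²·s·cd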